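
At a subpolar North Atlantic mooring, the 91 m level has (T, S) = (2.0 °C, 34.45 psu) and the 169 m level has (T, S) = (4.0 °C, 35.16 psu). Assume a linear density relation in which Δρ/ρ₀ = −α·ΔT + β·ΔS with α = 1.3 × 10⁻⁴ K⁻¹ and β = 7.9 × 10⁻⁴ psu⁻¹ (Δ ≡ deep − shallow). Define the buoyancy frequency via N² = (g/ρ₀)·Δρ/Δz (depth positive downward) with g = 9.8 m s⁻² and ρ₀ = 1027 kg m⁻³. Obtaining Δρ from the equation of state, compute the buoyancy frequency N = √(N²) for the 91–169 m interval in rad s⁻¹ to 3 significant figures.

ΔT = +2.0 K, ΔS = +0.71 psu (deep − shallow).
Δρ/ρ₀ = −αΔT + βΔS = -2.60 × 10⁻⁴ + 5.609 × 10⁻⁴ = 3.009 × 10⁻⁴, so Δρ ≈ 0.3090 kg m⁻³.
N² = (g/ρ₀)·Δρ/Δz = g·(Δρ/ρ₀)/Δz = 9.8 × 3.009 × 10⁻⁴ / 78 = 3.7805 × 10⁻⁵ s⁻².
N = √(3.7805 × 10⁻⁵) = 6.1486 × 10⁻³ rad s⁻¹ ≈ 6.15 × 10⁻³ rad s⁻¹.

6.15 × 10⁻³ rad s⁻¹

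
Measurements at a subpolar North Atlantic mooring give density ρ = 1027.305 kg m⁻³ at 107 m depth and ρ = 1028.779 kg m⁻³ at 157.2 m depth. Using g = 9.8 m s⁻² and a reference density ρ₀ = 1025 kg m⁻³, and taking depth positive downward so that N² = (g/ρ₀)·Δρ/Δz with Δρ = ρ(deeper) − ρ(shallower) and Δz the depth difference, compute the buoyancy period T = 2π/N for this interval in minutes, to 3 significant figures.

6.25 min

Δρ = 1028.779 − 1027.305 = 1.474 kg m⁻³ over Δz = 157.2 − 107 = 50.2 m.
N² = (9.8/1025) × (1.474/50.2) = 2.8073 × 10⁻⁴ s⁻².
N = √(2.8073 × 10⁻⁴) = 0.016755 rad s⁻¹, so T = 2π/N = 375.00 s = 6.2500 min ≈ 6.25 min.
N² > 0, so the interval is statically stable.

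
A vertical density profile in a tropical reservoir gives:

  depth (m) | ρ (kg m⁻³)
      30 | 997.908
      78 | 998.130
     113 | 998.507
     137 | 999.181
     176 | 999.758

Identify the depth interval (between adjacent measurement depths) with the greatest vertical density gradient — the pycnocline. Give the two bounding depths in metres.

113–137 m

Compute the density gradient over each adjacent pair:
  30–78 m: Δρ/Δz = 0.222/48 = 4.6 × 10⁻³ kg m⁻⁴
  78–113 m: Δρ/Δz = 0.377/35 = 0.011 kg m⁻⁴
  113–137 m: Δρ/Δz = 0.674/24 = 0.028 kg m⁻⁴
  137–176 m: Δρ/Δz = 0.577/39 = 0.015 kg m⁻⁴
The largest gradient is in the 113–137 m interval — the pycnocline.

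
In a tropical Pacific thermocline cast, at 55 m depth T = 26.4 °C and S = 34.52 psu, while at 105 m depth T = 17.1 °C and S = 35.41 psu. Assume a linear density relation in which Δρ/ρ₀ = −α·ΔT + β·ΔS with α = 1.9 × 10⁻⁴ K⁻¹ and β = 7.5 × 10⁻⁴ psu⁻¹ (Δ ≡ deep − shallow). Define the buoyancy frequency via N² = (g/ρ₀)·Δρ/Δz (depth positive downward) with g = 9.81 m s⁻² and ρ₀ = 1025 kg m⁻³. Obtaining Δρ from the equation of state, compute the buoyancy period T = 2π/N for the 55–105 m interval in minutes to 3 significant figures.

4.79 min

ΔT = -9.3 K, ΔS = +0.89 psu (deep − shallow).
Δρ/ρ₀ = −αΔT + βΔS = 1.767 × 10⁻³ + 6.675 × 10⁻⁴ = 2.4345 × 10⁻³, so Δρ ≈ 2.495 kg m⁻³.
N² = (g/ρ₀)·Δρ/Δz = g·(Δρ/ρ₀)/Δz = 9.81 × 2.4345 × 10⁻³ / 50 = 4.7765 × 10⁻⁴ s⁻².
N = √(4.7765 × 10⁻⁴) = 0.021855 rad s⁻¹ → T = 2π/N = 287.49 s = 4.7915 min ≈ 4.79 min.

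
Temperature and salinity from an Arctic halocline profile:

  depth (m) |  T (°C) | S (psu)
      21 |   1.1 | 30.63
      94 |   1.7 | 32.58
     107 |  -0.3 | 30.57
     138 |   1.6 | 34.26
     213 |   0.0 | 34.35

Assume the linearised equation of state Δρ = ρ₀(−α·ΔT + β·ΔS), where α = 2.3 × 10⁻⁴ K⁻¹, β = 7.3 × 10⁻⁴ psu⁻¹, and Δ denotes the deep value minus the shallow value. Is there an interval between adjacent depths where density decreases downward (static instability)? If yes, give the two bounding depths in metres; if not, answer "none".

Evaluate Δρ/ρ₀ = −αΔT + βΔS across each adjacent pair:
  21–94 m: −αΔT+βΔS = −(2.3 × 10⁻⁴)(+0.6)+(7.3 × 10⁻⁴)(+1.95) = 1.3 × 10⁻³ → stable
  94–107 m: −αΔT+βΔS = −(2.3 × 10⁻⁴)(-2.0)+(7.3 × 10⁻⁴)(-2.01) = -1.0 × 10⁻³ → UNSTABLE
  107–138 m: −αΔT+βΔS = −(2.3 × 10⁻⁴)(+1.9)+(7.3 × 10⁻⁴)(+3.69) = 2.3 × 10⁻³ → stable
  138–213 m: −αΔT+βΔS = −(2.3 × 10⁻⁴)(-1.6)+(7.3 × 10⁻⁴)(+0.09) = 4.3 × 10⁻⁴ → stable
The 94–107 m interval has Δρ < 0: lighter water underlies denser water.

94–107 m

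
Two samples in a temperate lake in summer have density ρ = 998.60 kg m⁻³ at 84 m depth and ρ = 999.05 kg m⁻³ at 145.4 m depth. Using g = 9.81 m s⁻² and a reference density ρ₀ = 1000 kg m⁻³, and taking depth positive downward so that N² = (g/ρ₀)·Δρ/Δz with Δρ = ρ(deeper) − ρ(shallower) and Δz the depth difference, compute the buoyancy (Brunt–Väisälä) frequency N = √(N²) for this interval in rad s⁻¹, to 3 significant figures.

8.48 × 10⁻³ rad s⁻¹

Δρ = 999.05 − 998.60 = 0.45 kg m⁻³ over Δz = 145.4 − 84 = 61.4 m.
N² = (9.81/1000) × (0.45/61.4) = 7.1897 × 10⁻⁵ s⁻².
N = √(7.1897 × 10⁻⁵) = 8.4792 × 10⁻³ rad s⁻¹ ≈ 8.48 × 10⁻³ rad s⁻¹.
A positive N² confirms static stability across the interval.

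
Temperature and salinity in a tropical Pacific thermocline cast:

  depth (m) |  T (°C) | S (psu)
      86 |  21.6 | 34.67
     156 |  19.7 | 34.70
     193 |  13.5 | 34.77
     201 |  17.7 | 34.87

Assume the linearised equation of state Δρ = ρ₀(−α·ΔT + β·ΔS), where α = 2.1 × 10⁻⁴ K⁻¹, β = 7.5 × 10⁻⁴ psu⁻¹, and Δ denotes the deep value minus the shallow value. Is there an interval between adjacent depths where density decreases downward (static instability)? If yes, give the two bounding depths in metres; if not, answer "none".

193–201 m

Evaluate Δρ/ρ₀ = −αΔT + βΔS across each adjacent pair:
  86–156 m: −αΔT+βΔS = −(2.1 × 10⁻⁴)(-1.9)+(7.5 × 10⁻⁴)(+0.03) = 4.2 × 10⁻⁴ → stable
  156–193 m: −αΔT+βΔS = −(2.1 × 10⁻⁴)(-6.2)+(7.5 × 10⁻⁴)(+0.07) = 1.4 × 10⁻³ → stable
  193–201 m: −αΔT+βΔS = −(2.1 × 10⁻⁴)(+4.2)+(7.5 × 10⁻⁴)(+0.10) = -8.1 × 10⁻⁴ → UNSTABLE
The 193–201 m interval has Δρ < 0: lighter water underlies denser water.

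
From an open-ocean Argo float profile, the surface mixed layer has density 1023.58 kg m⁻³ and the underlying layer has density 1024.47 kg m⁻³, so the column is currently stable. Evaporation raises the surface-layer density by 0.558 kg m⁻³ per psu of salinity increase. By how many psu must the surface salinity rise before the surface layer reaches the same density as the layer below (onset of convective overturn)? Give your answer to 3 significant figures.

Density deficit of the surface layer: 1024.47 − 1023.58 = 0.89 kg m⁻³.
Required change = 0.89 / 0.558 = 1.59 psu.

1.59 psu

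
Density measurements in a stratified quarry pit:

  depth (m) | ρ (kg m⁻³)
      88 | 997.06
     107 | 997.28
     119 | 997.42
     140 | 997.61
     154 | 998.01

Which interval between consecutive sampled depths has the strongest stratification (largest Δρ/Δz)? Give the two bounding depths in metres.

140–154 m

Compute the density gradient over each adjacent pair:
  88–107 m: Δρ/Δz = 0.22/19 = 0.012 kg m⁻⁴
  107–119 m: Δρ/Δz = 0.14/12 = 0.012 kg m⁻⁴
  119–140 m: Δρ/Δz = 0.19/21 = 9.0 × 10⁻³ kg m⁻⁴
  140–154 m: Δρ/Δz = 0.40/14 = 0.029 kg m⁻⁴
The largest gradient is in the 140–154 m interval — the pycnocline.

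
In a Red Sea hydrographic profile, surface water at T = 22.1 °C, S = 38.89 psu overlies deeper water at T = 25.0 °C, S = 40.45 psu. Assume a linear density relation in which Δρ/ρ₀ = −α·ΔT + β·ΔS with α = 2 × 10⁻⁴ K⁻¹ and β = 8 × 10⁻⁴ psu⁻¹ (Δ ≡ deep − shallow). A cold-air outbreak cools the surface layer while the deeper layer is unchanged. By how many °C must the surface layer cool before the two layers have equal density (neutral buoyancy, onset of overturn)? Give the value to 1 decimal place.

3.3 °C

Neutral buoyancy requires Δρ = 0, i.e. −α(T_deep − T_surf′) + β(S_deep − S_surf) = 0.
T_surf′ = T_deep − (β/α)·ΔS = 25.0 − (8 × 10⁻⁴/2 × 10⁻⁴)·(+1.56) = 18.760 °C.
Cooling required: 22.1 − (18.760) = 3.340 °C.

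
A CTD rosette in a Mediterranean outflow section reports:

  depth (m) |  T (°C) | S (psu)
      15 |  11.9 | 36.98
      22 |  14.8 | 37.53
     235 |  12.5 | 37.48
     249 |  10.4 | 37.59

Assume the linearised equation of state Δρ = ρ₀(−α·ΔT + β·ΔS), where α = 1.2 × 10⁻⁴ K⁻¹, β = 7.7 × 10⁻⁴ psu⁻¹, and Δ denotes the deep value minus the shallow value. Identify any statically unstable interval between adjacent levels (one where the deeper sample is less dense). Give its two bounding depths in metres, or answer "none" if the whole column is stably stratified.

Evaluate Δρ/ρ₀ = −αΔT + βΔS across each adjacent pair:
  15–22 m: −αΔT+βΔS = −(1.2 × 10⁻⁴)(+2.9)+(7.7 × 10⁻⁴)(+0.55) = 7.5 × 10⁻⁵ → stable
  22–235 m: −αΔT+βΔS = −(1.2 × 10⁻⁴)(-2.3)+(7.7 × 10⁻⁴)(-0.05) = 2.4 × 10⁻⁴ → stable
  235–249 m: −αΔT+βΔS = −(1.2 × 10⁻⁴)(-2.1)+(7.7 × 10⁻⁴)(+0.11) = 3.4 × 10⁻⁴ → stable
Every interval has Δρ > 0: the column is stably stratified throughout.

none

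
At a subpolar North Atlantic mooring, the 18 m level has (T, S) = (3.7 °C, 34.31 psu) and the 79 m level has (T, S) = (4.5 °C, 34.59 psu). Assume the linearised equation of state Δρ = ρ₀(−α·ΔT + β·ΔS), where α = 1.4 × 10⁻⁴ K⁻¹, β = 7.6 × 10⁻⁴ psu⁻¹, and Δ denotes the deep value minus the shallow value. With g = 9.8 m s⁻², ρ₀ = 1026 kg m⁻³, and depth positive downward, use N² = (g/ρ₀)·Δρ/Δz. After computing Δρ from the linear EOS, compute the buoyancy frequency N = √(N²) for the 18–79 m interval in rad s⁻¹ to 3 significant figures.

4.02 × 10⁻³ rad s⁻¹

ΔT = +0.8 K, ΔS = +0.28 psu (deep − shallow).
Δρ/ρ₀ = −αΔT + βΔS = -1.12 × 10⁻⁴ + 2.128 × 10⁻⁴ = 1.008 × 10⁻⁴, so Δρ ≈ 0.1034 kg m⁻³.
N² = (g/ρ₀)·Δρ/Δz = g·(Δρ/ρ₀)/Δz = 9.8 × 1.008 × 10⁻⁴ / 61 = 1.6194 × 10⁻⁵ s⁻².
N = √(1.6194 × 10⁻⁵) = 4.0242 × 10⁻³ rad s⁻¹ ≈ 4.02 × 10⁻³ rad s⁻¹.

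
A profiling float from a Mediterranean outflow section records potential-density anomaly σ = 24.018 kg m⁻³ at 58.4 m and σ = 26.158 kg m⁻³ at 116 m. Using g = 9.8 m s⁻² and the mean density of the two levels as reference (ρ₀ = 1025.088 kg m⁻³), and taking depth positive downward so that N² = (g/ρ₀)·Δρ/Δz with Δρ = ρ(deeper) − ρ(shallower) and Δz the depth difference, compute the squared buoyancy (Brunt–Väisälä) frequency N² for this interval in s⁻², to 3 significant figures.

Δρ = 1026.158 − 1024.018 = 2.140 kg m⁻³ over Δz = 116 − 58.4 = 57.6 m.
N² = (9.8/1025.088) × (2.140/57.6) = 3.5519 × 10⁻⁴ s⁻² ≈ 3.55 × 10⁻⁴ s⁻².

3.55 × 10⁻⁴ s⁻²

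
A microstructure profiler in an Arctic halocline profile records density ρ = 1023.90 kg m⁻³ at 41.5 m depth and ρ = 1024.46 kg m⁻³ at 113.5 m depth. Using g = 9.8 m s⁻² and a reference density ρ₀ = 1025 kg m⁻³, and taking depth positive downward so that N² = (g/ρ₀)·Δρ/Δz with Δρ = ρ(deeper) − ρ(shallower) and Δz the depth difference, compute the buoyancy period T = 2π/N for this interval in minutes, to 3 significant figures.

12.1 min

Δρ = 1024.46 − 1023.90 = 0.56 kg m⁻³ over Δz = 113.5 − 41.5 = 72 m.
N² = (9.8/1025) × (0.56/72) = 7.4363 × 10⁻⁵ s⁻².
N = √(7.4363 × 10⁻⁵) = 8.6234 × 10⁻³ rad s⁻¹, so T = 2π/N = 728.62 s = 12.144 min ≈ 12.1 min.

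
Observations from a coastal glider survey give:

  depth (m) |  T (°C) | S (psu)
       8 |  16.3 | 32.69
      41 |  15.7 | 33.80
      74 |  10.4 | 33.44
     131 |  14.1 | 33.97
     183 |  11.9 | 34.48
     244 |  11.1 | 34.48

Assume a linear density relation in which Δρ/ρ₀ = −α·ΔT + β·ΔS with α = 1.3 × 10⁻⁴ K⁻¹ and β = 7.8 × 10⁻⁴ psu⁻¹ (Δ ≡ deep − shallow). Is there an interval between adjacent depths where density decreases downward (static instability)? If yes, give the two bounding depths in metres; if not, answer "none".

Evaluate Δρ/ρ₀ = −αΔT + βΔS across each adjacent pair:
  8–41 m: −αΔT+βΔS = −(1.3 × 10⁻⁴)(-0.6)+(7.8 × 10⁻⁴)(+1.11) = 9.4 × 10⁻⁴ → stable
  41–74 m: −αΔT+βΔS = −(1.3 × 10⁻⁴)(-5.3)+(7.8 × 10⁻⁴)(-0.36) = 4.1 × 10⁻⁴ → stable
  74–131 m: −αΔT+βΔS = −(1.3 × 10⁻⁴)(+3.7)+(7.8 × 10⁻⁴)(+0.53) = -6.8 × 10⁻⁵ → UNSTABLE
  131–183 m: −αΔT+βΔS = −(1.3 × 10⁻⁴)(-2.2)+(7.8 × 10⁻⁴)(+0.51) = 6.8 × 10⁻⁴ → stable
  183–244 m: −αΔT+βΔS = −(1.3 × 10⁻⁴)(-0.8)+(7.8 × 10⁻⁴)(+0.00) = 1.0 × 10⁻⁴ → stable
The 74–131 m interval has Δρ < 0: lighter water underlies denser water.

74–131 m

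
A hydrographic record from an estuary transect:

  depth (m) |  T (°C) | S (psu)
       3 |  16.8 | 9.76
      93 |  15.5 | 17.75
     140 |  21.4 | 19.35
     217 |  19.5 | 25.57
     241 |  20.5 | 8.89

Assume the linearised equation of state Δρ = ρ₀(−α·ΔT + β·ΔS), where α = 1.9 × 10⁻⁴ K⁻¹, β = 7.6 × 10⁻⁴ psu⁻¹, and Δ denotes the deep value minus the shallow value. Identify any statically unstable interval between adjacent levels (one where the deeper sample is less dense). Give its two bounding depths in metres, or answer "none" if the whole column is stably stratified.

Evaluate Δρ/ρ₀ = −αΔT + βΔS across each adjacent pair:
  3–93 m: −αΔT+βΔS = −(1.9 × 10⁻⁴)(-1.3)+(7.6 × 10⁻⁴)(+7.99) = 6.3 × 10⁻³ → stable
  93–140 m: −αΔT+βΔS = −(1.9 × 10⁻⁴)(+5.9)+(7.6 × 10⁻⁴)(+1.60) = 9.5 × 10⁻⁵ → stable
  140–217 m: −αΔT+βΔS = −(1.9 × 10⁻⁴)(-1.9)+(7.6 × 10⁻⁴)(+6.22) = 5.1 × 10⁻³ → stable
  217–241 m: −αΔT+βΔS = −(1.9 × 10⁻⁴)(+1.0)+(7.6 × 10⁻⁴)(-16.68) = -0.013 → UNSTABLE
The 217–241 m interval has Δρ < 0: lighter water underlies denser water.

217–241 m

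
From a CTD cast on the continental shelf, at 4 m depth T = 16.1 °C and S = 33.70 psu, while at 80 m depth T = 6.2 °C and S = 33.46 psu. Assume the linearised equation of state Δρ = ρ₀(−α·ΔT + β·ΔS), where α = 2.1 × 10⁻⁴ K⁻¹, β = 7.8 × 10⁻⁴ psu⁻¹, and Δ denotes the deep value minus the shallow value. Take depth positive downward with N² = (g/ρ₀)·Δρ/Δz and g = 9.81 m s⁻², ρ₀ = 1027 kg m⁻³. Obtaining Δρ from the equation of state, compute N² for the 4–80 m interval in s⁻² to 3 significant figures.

2.44 × 10⁻⁴ s⁻²

ΔT = -9.9 K, ΔS = -0.24 psu (deep − shallow).
Δρ/ρ₀ = −αΔT + βΔS = 2.079 × 10⁻³ − 1.872 × 10⁻⁴ = 1.8918 × 10⁻³, so Δρ ≈ 1.943 kg m⁻³.
N² = (g/ρ₀)·Δρ/Δz = g·(Δρ/ρ₀)/Δz = 9.81 × 1.8918 × 10⁻³ / 76 = 2.4419 × 10⁻⁴ s⁻² ≈ 2.44 × 10⁻⁴ s⁻².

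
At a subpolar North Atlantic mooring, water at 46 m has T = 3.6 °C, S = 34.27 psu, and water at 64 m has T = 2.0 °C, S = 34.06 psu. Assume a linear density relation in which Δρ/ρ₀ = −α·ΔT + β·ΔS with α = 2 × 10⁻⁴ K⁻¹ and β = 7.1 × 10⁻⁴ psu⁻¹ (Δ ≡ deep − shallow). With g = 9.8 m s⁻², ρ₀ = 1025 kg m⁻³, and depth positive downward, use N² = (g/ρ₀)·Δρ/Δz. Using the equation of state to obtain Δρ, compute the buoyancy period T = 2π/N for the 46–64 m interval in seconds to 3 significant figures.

ΔT = -1.6 K, ΔS = -0.21 psu (deep − shallow).
Δρ/ρ₀ = −αΔT + βΔS = 3.20 × 10⁻⁴ − 1.491 × 10⁻⁴ = 1.709 × 10⁻⁴, so Δρ ≈ 0.1752 kg m⁻³.
N² = (g/ρ₀)·Δρ/Δz = g·(Δρ/ρ₀)/Δz = 9.8 × 1.709 × 10⁻⁴ / 18 = 9.3046 × 10⁻⁵ s⁻².
N = √(9.3046 × 10⁻⁵) = 9.6460 × 10⁻³ rad s⁻¹ → T = 2π/N = 651.38 s ≈ 651 s.

651 s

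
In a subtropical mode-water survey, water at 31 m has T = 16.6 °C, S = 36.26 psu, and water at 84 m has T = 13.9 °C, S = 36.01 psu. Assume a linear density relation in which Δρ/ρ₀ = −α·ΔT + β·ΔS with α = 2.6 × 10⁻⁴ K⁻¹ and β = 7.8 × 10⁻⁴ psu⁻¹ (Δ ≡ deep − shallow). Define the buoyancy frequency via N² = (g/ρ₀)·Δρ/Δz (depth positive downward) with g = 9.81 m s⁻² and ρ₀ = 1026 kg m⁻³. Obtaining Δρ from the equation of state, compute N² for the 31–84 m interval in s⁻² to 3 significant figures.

ΔT = -2.7 K, ΔS = -0.25 psu (deep − shallow).
Δρ/ρ₀ = −αΔT + βΔS = 7.02 × 10⁻⁴ − 1.95 × 10⁻⁴ = 5.07 × 10⁻⁴, so Δρ ≈ 0.5202 kg m⁻³.
N² = (g/ρ₀)·Δρ/Δz = g·(Δρ/ρ₀)/Δz = 9.81 × 5.07 × 10⁻⁴ / 53 = 9.3843 × 10⁻⁵ s⁻² ≈ 9.38 × 10⁻⁵ s⁻².

9.38 × 10⁻⁵ s⁻²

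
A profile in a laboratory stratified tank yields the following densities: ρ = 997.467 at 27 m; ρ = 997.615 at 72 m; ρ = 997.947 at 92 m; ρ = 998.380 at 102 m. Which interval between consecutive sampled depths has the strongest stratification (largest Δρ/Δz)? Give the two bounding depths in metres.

92–102 m

Compute the density gradient over each adjacent pair:
  27–72 m: Δρ/Δz = 0.148/45 = 3.3 × 10⁻³ kg m⁻⁴
  72–92 m: Δρ/Δz = 0.332/20 = 0.017 kg m⁻⁴
  92–102 m: Δρ/Δz = 0.433/10 = 0.043 kg m⁻⁴
The largest gradient is in the 92–102 m interval — the pycnocline.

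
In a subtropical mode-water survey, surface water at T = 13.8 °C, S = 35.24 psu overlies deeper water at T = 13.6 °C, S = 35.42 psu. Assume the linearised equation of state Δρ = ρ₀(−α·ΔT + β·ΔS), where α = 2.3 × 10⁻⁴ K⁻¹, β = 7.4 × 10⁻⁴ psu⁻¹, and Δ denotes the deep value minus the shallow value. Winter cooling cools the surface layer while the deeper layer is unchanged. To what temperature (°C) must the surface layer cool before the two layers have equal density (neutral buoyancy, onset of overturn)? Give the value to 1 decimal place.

13.0 °C

Neutral buoyancy requires Δρ = 0, i.e. −α(T_deep − T_surf′) + β(S_deep − S_surf) = 0.
T_surf′ = T_deep − (β/α)·ΔS = 13.6 − (7.4 × 10⁻⁴/2.3 × 10⁻⁴)·(+0.18) = 13.021 °C.
Cooling required: 13.8 − (13.021) = 0.779 °C.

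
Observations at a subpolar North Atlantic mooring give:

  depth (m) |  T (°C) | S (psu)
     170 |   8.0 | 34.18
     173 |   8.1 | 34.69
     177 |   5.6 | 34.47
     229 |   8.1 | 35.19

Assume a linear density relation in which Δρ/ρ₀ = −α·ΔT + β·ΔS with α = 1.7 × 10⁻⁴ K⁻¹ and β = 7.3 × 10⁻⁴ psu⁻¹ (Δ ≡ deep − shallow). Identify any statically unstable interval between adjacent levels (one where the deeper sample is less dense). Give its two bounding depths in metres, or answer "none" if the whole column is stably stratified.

Evaluate Δρ/ρ₀ = −αΔT + βΔS across each adjacent pair:
  170–173 m: −αΔT+βΔS = −(1.7 × 10⁻⁴)(+0.1)+(7.3 × 10⁻⁴)(+0.51) = 3.6 × 10⁻⁴ → stable
  173–177 m: −αΔT+βΔS = −(1.7 × 10⁻⁴)(-2.5)+(7.3 × 10⁻⁴)(-0.22) = 2.6 × 10⁻⁴ → stable
  177–229 m: −αΔT+βΔS = −(1.7 × 10⁻⁴)(+2.5)+(7.3 × 10⁻⁴)(+0.72) = 1.0 × 10⁻⁴ → stable
Every interval has Δρ > 0: the column is stably stratified throughout.

none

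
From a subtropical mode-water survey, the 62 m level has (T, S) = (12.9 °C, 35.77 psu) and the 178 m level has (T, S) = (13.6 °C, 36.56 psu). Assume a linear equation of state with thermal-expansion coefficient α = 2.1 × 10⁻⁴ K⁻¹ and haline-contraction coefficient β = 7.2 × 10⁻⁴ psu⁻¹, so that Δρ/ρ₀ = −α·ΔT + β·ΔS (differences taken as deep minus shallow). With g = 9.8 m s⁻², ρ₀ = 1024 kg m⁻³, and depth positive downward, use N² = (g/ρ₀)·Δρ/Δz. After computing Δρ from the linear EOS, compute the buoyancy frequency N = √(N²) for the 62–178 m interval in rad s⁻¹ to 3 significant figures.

ΔT = +0.7 K, ΔS = +0.79 psu (deep − shallow).
Δρ/ρ₀ = −αΔT + βΔS = -1.47 × 10⁻⁴ + 5.688 × 10⁻⁴ = 4.218 × 10⁻⁴, so Δρ ≈ 0.4319 kg m⁻³.
N² = (g/ρ₀)·Δρ/Δz = g·(Δρ/ρ₀)/Δz = 9.8 × 4.218 × 10⁻⁴ / 116 = 3.5635 × 10⁻⁵ s⁻².
N = √(3.5635 × 10⁻⁵) = 5.9695 × 10⁻³ rad s⁻¹ ≈ 5.97 × 10⁻³ rad s⁻¹.

5.97 × 10⁻³ rad s⁻¹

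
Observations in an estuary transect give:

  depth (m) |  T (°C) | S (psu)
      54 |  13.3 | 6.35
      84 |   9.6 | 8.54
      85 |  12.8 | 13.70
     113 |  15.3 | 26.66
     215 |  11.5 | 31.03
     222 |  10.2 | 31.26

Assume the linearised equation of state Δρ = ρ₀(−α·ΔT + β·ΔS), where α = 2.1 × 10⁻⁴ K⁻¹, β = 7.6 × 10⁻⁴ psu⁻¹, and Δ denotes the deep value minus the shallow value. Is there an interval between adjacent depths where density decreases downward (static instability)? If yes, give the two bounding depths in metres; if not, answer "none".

none

Evaluate Δρ/ρ₀ = −αΔT + βΔS across each adjacent pair:
  54–84 m: −αΔT+βΔS = −(2.1 × 10⁻⁴)(-3.7)+(7.6 × 10⁻⁴)(+2.19) = 2.4 × 10⁻³ → stable
  84–85 m: −αΔT+βΔS = −(2.1 × 10⁻⁴)(+3.2)+(7.6 × 10⁻⁴)(+5.16) = 3.2 × 10⁻³ → stable
  85–113 m: −αΔT+βΔS = −(2.1 × 10⁻⁴)(+2.5)+(7.6 × 10⁻⁴)(+12.96) = 9.3 × 10⁻³ → stable
  113–215 m: −αΔT+βΔS = −(2.1 × 10⁻⁴)(-3.8)+(7.6 × 10⁻⁴)(+4.37) = 4.1 × 10⁻³ → stable
  215–222 m: −αΔT+βΔS = −(2.1 × 10⁻⁴)(-1.3)+(7.6 × 10⁻⁴)(+0.23) = 4.5 × 10⁻⁴ → stable
Every interval has Δρ > 0: the column is stably stratified throughout.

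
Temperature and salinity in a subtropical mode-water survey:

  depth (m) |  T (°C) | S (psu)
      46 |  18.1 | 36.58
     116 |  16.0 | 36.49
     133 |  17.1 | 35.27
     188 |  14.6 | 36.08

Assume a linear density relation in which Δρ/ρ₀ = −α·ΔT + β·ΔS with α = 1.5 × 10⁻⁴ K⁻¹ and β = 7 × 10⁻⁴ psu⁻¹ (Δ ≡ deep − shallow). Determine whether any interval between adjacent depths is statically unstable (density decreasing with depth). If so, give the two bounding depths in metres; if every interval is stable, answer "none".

116–133 m

Evaluate Δρ/ρ₀ = −αΔT + βΔS across each adjacent pair:
  46–116 m: −αΔT+βΔS = −(1.5 × 10⁻⁴)(-2.1)+(7 × 10⁻⁴)(-0.09) = 2.5 × 10⁻⁴ → stable
  116–133 m: −αΔT+βΔS = −(1.5 × 10⁻⁴)(+1.1)+(7 × 10⁻⁴)(-1.22) = -1.0 × 10⁻³ → UNSTABLE
  133–188 m: −αΔT+βΔS = −(1.5 × 10⁻⁴)(-2.5)+(7 × 10⁻⁴)(+0.81) = 9.4 × 10⁻⁴ → stable
The 116–133 m interval has Δρ < 0: lighter water underlies denser water.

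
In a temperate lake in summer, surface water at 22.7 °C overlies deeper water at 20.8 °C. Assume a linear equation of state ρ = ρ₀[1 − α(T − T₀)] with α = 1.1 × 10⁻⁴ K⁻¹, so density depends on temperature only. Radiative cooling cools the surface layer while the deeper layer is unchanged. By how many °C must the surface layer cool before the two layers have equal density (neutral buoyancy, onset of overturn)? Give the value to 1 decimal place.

With temperature the only control, equal density requires T_surf′ = T_deep.
T_surf′ = 20.8 °C.
Cooling required: 22.7 − 20.8 = 1.9 °C.

1.9 °C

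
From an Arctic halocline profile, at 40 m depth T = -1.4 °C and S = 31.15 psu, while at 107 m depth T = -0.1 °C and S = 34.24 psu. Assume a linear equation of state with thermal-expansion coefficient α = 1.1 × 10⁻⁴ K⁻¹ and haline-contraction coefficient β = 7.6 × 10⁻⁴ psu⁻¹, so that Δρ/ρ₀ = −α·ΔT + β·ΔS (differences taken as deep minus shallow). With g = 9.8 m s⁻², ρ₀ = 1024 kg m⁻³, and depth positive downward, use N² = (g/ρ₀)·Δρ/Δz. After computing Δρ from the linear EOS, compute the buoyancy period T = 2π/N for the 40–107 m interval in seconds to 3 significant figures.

ΔT = +1.3 K, ΔS = +3.09 psu (deep − shallow).
Δρ/ρ₀ = −αΔT + βΔS = -1.43 × 10⁻⁴ + 2.3484 × 10⁻³ = 2.2054 × 10⁻³, so Δρ ≈ 2.258 kg m⁻³.
N² = (g/ρ₀)·Δρ/Δz = g·(Δρ/ρ₀)/Δz = 9.8 × 2.2054 × 10⁻³ / 67 = 3.2258 × 10⁻⁴ s⁻².
N = √(3.2258 × 10⁻⁴) = 0.017961 rad s⁻¹ → T = 2π/N = 349.82 s ≈ 350 s.

350 s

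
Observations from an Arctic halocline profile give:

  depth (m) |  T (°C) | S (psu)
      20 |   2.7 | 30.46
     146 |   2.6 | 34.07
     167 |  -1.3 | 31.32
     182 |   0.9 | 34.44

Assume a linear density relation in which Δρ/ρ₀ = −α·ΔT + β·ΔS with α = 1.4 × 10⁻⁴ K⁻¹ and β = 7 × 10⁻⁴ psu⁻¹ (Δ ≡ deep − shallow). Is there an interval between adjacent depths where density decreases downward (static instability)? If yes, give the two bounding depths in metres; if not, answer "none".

146–167 m

Evaluate Δρ/ρ₀ = −αΔT + βΔS across each adjacent pair:
  20–146 m: −αΔT+βΔS = −(1.4 × 10⁻⁴)(-0.1)+(7 × 10⁻⁴)(+3.61) = 2.5 × 10⁻³ → stable
  146–167 m: −αΔT+βΔS = −(1.4 × 10⁻⁴)(-3.9)+(7 × 10⁻⁴)(-2.75) = -1.4 × 10⁻³ → UNSTABLE
  167–182 m: −αΔT+βΔS = −(1.4 × 10⁻⁴)(+2.2)+(7 × 10⁻⁴)(+3.12) = 1.9 × 10⁻³ → stable
The 146–167 m interval has Δρ < 0: lighter water underlies denser water.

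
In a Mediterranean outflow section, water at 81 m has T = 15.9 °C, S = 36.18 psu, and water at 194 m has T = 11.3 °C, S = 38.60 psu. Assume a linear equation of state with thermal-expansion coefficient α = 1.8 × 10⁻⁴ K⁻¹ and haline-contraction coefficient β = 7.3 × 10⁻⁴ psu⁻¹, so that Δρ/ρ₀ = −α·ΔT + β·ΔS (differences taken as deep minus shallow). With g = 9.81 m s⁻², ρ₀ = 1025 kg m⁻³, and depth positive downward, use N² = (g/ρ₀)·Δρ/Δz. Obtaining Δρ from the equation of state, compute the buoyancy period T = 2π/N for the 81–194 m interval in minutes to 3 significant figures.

ΔT = -4.6 K, ΔS = +2.42 psu (deep − shallow).
Δρ/ρ₀ = −αΔT + βΔS = 8.28 × 10⁻⁴ + 1.7666 × 10⁻³ = 2.5946 × 10⁻³, so Δρ ≈ 2.659 kg m⁻³.
N² = (g/ρ₀)·Δρ/Δz = g·(Δρ/ρ₀)/Δz = 9.81 × 2.5946 × 10⁻³ / 113 = 2.2525 × 10⁻⁴ s⁻².
N = √(2.2525 × 10⁻⁴) = 0.015008 rad s⁻¹ → T = 2π/N = 418.66 s = 6.9777 min ≈ 6.98 min.

6.98 min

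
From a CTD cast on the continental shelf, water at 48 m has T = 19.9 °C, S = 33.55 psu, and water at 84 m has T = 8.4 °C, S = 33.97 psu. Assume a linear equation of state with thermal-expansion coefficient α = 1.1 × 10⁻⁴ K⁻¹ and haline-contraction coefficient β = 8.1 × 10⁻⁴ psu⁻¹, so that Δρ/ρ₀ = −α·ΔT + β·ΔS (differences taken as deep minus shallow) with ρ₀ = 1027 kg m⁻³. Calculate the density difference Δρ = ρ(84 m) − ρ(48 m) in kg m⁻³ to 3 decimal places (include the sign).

+1.649 kg m⁻³

ΔT = -11.5 K, ΔS = +0.42 psu (deep − shallow).
Δρ/ρ₀ = −(1.1 × 10⁻⁴)(-11.5) + (8.1 × 10⁻⁴)(+0.42) = 1.6052 × 10⁻³.
Δρ = 1027 × (1.6052 × 10⁻³) = +1.649 kg m⁻³.
Positive Δρ: denser below, stable.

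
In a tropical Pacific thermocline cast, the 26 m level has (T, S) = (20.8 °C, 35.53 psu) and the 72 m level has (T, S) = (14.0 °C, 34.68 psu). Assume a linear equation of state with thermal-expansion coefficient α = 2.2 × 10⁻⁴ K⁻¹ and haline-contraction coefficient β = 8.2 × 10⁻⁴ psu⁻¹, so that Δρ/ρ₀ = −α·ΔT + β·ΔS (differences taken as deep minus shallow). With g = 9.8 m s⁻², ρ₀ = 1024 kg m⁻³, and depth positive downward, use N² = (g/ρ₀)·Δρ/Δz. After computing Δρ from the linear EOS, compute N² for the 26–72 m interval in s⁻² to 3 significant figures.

ΔT = -6.8 K, ΔS = -0.85 psu (deep − shallow).
Δρ/ρ₀ = −αΔT + βΔS = 1.496 × 10⁻³ − 6.97 × 10⁻⁴ = 7.99 × 10⁻⁴, so Δρ ≈ 0.8182 kg m⁻³.
N² = (g/ρ₀)·Δρ/Δz = g·(Δρ/ρ₀)/Δz = 9.8 × 7.99 × 10⁻⁴ / 46 = 1.7022 × 10⁻⁴ s⁻² ≈ 1.70 × 10⁻⁴ s⁻².

1.70 × 10⁻⁴ s⁻²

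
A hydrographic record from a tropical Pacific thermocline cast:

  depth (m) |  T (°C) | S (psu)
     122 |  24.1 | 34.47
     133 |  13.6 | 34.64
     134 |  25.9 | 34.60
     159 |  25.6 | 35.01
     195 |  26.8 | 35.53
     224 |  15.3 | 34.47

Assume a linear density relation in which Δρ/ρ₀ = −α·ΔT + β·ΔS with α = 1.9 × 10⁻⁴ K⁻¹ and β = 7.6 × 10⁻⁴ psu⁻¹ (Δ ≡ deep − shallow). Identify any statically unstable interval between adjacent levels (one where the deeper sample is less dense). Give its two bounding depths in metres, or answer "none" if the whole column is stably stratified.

Evaluate Δρ/ρ₀ = −αΔT + βΔS across each adjacent pair:
  122–133 m: −αΔT+βΔS = −(1.9 × 10⁻⁴)(-10.5)+(7.6 × 10⁻⁴)(+0.17) = 2.1 × 10⁻³ → stable
  133–134 m: −αΔT+βΔS = −(1.9 × 10⁻⁴)(+12.3)+(7.6 × 10⁻⁴)(-0.04) = -2.4 × 10⁻³ → UNSTABLE
  134–159 m: −αΔT+βΔS = −(1.9 × 10⁻⁴)(-0.3)+(7.6 × 10⁻⁴)(+0.41) = 3.7 × 10⁻⁴ → stable
  159–195 m: −αΔT+βΔS = −(1.9 × 10⁻⁴)(+1.2)+(7.6 × 10⁻⁴)(+0.52) = 1.7 × 10⁻⁴ → stable
  195–224 m: −αΔT+βΔS = −(1.9 × 10⁻⁴)(-11.5)+(7.6 × 10⁻⁴)(-1.06) = 1.4 × 10⁻³ → stable
The 133–134 m interval has Δρ < 0: lighter water underlies denser water.

133–134 m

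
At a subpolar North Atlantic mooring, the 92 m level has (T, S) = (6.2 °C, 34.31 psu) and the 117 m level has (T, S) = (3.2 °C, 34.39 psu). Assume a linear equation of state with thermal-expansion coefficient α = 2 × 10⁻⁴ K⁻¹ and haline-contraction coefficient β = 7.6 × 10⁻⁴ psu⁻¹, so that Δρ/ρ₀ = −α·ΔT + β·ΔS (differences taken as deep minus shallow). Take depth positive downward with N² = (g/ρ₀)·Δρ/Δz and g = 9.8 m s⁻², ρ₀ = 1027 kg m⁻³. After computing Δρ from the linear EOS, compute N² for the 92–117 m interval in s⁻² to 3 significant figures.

2.59 × 10⁻⁴ s⁻²

ΔT = -3.0 K, ΔS = +0.08 psu (deep − shallow).
Δρ/ρ₀ = −αΔT + βΔS = 6.00 × 10⁻⁴ + 6.08 × 10⁻⁵ = 6.608 × 10⁻⁴, so Δρ ≈ 0.6786 kg m⁻³.
N² = (g/ρ₀)·Δρ/Δz = g·(Δρ/ρ₀)/Δz = 9.8 × 6.608 × 10⁻⁴ / 25 = 2.5903 × 10⁻⁴ s⁻² ≈ 2.59 × 10⁻⁴ s⁻².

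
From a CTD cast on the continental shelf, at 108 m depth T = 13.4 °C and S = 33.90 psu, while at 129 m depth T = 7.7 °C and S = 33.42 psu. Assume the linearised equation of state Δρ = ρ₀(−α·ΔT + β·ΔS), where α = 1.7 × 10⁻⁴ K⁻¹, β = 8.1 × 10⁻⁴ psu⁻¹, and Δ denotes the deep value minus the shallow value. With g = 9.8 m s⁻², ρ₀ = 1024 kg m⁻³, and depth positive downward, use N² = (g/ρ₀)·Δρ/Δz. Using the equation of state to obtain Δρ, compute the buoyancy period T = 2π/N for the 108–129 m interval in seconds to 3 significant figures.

382 s

ΔT = -5.7 K, ΔS = -0.48 psu (deep − shallow).
Δρ/ρ₀ = −αΔT + βΔS = 9.69 × 10⁻⁴ − 3.888 × 10⁻⁴ = 5.802 × 10⁻⁴, so Δρ ≈ 0.5941 kg m⁻³.
N² = (g/ρ₀)·Δρ/Δz = g·(Δρ/ρ₀)/Δz = 9.8 × 5.802 × 10⁻⁴ / 21 = 2.7076 × 10⁻⁴ s⁻².
N = √(2.7076 × 10⁻⁴) = 0.016455 rad s⁻¹ → T = 2π/N = 381.84 s ≈ 382 s.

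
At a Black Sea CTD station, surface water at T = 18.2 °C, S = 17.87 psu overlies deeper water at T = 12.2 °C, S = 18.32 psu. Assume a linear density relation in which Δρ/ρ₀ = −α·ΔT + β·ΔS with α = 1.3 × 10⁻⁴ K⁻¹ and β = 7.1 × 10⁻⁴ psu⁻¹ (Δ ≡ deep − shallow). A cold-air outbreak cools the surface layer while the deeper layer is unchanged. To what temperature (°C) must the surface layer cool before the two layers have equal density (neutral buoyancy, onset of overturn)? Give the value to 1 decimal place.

9.7 °C

Neutral buoyancy requires Δρ = 0, i.e. −α(T_deep − T_surf′) + β(S_deep − S_surf) = 0.
T_surf′ = T_deep − (β/α)·ΔS = 12.2 − (7.1 × 10⁻⁴/1.3 × 10⁻⁴)·(+0.45) = 9.742 °C.
Cooling required: 18.2 − (9.742) = 8.458 °C.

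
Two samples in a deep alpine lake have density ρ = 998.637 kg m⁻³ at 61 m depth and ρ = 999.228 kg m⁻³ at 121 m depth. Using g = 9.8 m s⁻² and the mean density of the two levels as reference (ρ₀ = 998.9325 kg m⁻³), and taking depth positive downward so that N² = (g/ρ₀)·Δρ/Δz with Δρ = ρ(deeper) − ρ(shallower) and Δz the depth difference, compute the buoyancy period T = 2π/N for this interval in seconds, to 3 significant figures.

639 s

Δρ = 999.228 − 998.637 = 0.591 kg m⁻³ over Δz = 121 − 61 = 60 m.
N² = (9.8/998.9325) × (0.591/60) = 9.6633 × 10⁻⁵ s⁻².
N = √(9.6633 × 10⁻⁵) = 9.8302 × 10⁻³ rad s⁻¹, so T = 2π/N = 639.17 s ≈ 639 s.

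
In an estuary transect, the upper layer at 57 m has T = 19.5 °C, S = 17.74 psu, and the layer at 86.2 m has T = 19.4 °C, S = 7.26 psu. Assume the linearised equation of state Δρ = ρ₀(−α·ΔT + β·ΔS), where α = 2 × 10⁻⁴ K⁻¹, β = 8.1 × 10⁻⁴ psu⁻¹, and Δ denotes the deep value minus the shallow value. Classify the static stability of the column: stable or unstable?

unstable

ΔT = 19.4 − 19.5 = -0.1 K and ΔS = 7.26 − 17.74 = -10.48 psu (deep − shallow).
−αΔT = 2.00 × 10⁻⁵; βΔS = -8.4888 × 10⁻³; sum Δρ/ρ₀ = -8.4688 × 10⁻³.
Δρ/ρ₀ < 0, so Δρ < 0: deeper water is lighter → statically unstable; the column would overturn.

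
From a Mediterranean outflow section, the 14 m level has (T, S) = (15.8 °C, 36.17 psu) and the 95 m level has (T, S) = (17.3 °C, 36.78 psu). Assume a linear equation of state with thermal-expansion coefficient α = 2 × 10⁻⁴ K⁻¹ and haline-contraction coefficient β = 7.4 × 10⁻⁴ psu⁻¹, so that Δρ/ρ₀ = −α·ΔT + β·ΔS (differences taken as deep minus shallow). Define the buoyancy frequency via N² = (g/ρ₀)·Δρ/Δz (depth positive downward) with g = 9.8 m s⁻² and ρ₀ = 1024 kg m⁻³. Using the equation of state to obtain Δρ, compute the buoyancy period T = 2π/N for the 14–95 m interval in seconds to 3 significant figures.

ΔT = +1.5 K, ΔS = +0.61 psu (deep − shallow).
Δρ/ρ₀ = −αΔT + βΔS = -3.00 × 10⁻⁴ + 4.514 × 10⁻⁴ = 1.514 × 10⁻⁴, so Δρ ≈ 0.1550 kg m⁻³.
N² = (g/ρ₀)·Δρ/Δz = g·(Δρ/ρ₀)/Δz = 9.8 × 1.514 × 10⁻⁴ / 81 = 1.8318 × 10⁻⁵ s⁻².
N = √(1.8318 × 10⁻⁵) = 4.2800 × 10⁻³ rad s⁻¹ → T = 2π/N = 1.4680 × 10³ s ≈ 1.47 × 10³ s.

1.47 × 10³ s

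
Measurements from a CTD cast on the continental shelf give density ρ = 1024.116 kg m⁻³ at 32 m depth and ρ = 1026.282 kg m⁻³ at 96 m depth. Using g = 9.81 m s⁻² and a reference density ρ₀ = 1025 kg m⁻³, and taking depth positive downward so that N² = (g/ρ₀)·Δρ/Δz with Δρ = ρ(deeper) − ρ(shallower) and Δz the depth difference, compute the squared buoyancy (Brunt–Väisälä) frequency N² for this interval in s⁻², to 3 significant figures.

Δρ = 1026.282 − 1024.116 = 2.166 kg m⁻³ over Δz = 96 − 32 = 64 m.
N² = (9.81/1025) × (2.166/64) = 3.2391 × 10⁻⁴ s⁻² ≈ 3.24 × 10⁻⁴ s⁻².

3.24 × 10⁻⁴ s⁻²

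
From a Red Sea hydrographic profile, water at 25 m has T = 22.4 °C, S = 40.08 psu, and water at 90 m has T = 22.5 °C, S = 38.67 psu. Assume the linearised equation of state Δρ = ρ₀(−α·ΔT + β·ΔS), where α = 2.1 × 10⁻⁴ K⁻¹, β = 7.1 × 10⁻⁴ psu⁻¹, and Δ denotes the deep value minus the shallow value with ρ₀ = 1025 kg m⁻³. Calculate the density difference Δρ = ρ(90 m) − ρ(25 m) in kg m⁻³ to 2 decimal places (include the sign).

ΔT = +0.1 K, ΔS = -1.41 psu (deep − shallow).
Δρ/ρ₀ = −(2.1 × 10⁻⁴)(+0.1) + (7.1 × 10⁻⁴)(-1.41) = -1.0221 × 10⁻³.
Δρ = 1025 × (-1.0221 × 10⁻³) = -1.05 kg m⁻³.
Negative Δρ: lighter below, statically unstable.

-1.05 kg m⁻³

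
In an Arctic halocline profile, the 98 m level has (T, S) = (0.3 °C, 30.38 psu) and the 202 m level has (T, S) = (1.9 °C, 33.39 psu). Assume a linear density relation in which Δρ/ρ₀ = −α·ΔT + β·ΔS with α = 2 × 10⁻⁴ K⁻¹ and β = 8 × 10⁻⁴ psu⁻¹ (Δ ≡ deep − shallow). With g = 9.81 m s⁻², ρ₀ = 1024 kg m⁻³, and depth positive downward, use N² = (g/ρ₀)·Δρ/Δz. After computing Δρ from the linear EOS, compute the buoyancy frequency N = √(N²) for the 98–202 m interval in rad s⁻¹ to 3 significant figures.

ΔT = +1.6 K, ΔS = +3.01 psu (deep − shallow).
Δρ/ρ₀ = −αΔT + βΔS = -3.20 × 10⁻⁴ + 2.408 × 10⁻³ = 2.088 × 10⁻³, so Δρ ≈ 2.138 kg m⁻³.
N² = (g/ρ₀)·Δρ/Δz = g·(Δρ/ρ₀)/Δz = 9.81 × 2.088 × 10⁻³ / 104 = 1.9695 × 10⁻⁴ s⁻².
N = √(1.9695 × 10⁻⁴) = 0.014034 rad s⁻¹ ≈ 0.0140 rad s⁻¹.

0.0140 rad s⁻¹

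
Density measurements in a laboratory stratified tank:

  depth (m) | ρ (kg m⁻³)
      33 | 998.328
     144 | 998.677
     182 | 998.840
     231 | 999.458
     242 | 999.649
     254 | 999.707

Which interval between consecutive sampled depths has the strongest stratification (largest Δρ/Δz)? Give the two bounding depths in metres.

231–242 m

Compute the density gradient over each adjacent pair:
  33–144 m: Δρ/Δz = 0.349/111 = 3.1 × 10⁻³ kg m⁻⁴
  144–182 m: Δρ/Δz = 0.163/38 = 4.3 × 10⁻³ kg m⁻⁴
  182–231 m: Δρ/Δz = 0.618/49 = 0.013 kg m⁻⁴
  231–242 m: Δρ/Δz = 0.191/11 = 0.017 kg m⁻⁴
  242–254 m: Δρ/Δz = 0.058/12 = 4.8 × 10⁻³ kg m⁻⁴
The largest gradient is in the 231–242 m interval — the pycnocline.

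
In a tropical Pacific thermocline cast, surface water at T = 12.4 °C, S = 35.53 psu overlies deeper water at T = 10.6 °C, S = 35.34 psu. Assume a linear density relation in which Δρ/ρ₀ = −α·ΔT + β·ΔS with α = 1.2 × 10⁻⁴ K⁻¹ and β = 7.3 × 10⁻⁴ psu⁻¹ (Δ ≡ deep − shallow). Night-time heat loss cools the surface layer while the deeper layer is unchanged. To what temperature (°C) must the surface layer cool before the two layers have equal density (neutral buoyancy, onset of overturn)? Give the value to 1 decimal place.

Neutral buoyancy requires Δρ = 0, i.e. −α(T_deep − T_surf′) + β(S_deep − S_surf) = 0.
T_surf′ = T_deep − (β/α)·ΔS = 10.6 − (7.3 × 10⁻⁴/1.2 × 10⁻⁴)·(-0.19) = 11.756 °C.
Cooling required: 12.4 − (11.756) = 0.644 °C.

11.8 °C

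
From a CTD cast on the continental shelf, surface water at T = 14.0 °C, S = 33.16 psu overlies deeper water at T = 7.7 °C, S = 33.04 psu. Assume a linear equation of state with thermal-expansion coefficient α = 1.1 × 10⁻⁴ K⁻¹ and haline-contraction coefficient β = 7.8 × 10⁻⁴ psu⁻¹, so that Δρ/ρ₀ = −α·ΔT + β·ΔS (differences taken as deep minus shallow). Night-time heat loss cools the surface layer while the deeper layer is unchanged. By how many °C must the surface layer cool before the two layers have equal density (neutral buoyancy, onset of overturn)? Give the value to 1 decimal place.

Neutral buoyancy requires Δρ = 0, i.e. −α(T_deep − T_surf′) + β(S_deep − S_surf) = 0.
T_surf′ = T_deep − (β/α)·ΔS = 7.7 − (7.8 × 10⁻⁴/1.1 × 10⁻⁴)·(-0.12) = 8.551 °C.
Cooling required: 14.0 − (8.551) = 5.449 °C.

5.4 °C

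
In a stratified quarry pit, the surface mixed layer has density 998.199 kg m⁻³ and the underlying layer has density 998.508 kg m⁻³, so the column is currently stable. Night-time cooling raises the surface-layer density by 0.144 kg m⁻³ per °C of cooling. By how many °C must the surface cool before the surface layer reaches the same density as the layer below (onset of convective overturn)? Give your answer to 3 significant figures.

2.15 °C

Density deficit of the surface layer: 998.508 − 998.199 = 0.309 kg m⁻³.
Required change = 0.309 / 0.144 = 2.15 °C.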